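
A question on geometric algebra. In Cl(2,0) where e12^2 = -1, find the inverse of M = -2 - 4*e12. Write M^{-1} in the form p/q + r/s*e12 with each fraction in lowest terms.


M = -2 - 4*e12, where e12^2 = -1.
Since M commutes with its reverse ~M = a - b*e12, M * ~M = a^2 - b^2*e12^2 = a^2 + b^2.
So M^{-1} = ~M / (a^2 + b^2) = (a - b*e12)/(a^2 + b^2).
a^2 + b^2 = 4 + 16 = 20
Scalar part = -2/20 = -1/10
Bivector coeff = 4/20 = 1/5
M^{-1} = -1/10 + 1/5*e12


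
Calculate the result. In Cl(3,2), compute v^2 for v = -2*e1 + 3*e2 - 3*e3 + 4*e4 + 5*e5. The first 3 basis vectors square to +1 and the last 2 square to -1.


v^2 = sum of c_i^2 * e_i^2
Positive signature terms (e_i^2 = +1): (-2)^2 + 3^2 + (-3)^2 = 22
Negative signature terms (e_j^2 = -1): 4^2 + 5^2 = 41
v^2 = 22 - 41 = -19


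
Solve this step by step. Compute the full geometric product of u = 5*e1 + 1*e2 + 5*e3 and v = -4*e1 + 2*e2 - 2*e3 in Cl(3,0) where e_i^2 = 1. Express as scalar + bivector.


In Cl(3,0): e_i^2 = 1, e_ie_j = -e_je_i for i != j.
Scalar part = u . v = 5*(-4) + 1*2 + 5*(-2)
= -20 + 2 + (-10) = -28
e12 coeff = 5*2 - 1*(-4) = 10 - (-4) = 14
e13 coeff = 5*(-2) - 5*(-4) = -10 - (-20) = 10
e23 coeff = 1*(-2) - 5*2 = -2 - 10 = -12
uv = -28 + 14*e12 + 10*e13 - 12*e23


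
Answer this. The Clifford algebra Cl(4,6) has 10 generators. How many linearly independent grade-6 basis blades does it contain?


Number of grade-k basis blades in Cl(p,q) with n = p + q is C(n, k).
n = 4 + 6 = 10
C(10, 6) = 10! / (6! * 4!)
= 3628800 / (720 * 24)
= 210


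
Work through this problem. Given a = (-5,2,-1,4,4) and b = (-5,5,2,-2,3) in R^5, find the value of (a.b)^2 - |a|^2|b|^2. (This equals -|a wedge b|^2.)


a . b = (-5)*(-5) + 2*5 + (-1)*2 + 4*(-2) + 4*3
= 25 + 10 + (-2) + (-8) + 12 = 37
|a|^2 = (-5)^2 + 2^2 + (-1)^2 + 4^2 + 4^2 = 62
|b|^2 = (-5)^2 + 5^2 + 2^2 + (-2)^2 + 3^2 = 67
(a.b)^2 = 37^2 = 1369
|a|^2 * |b|^2 = 62 * 67 = 4154
Result = 1369 - 4154 = -2785


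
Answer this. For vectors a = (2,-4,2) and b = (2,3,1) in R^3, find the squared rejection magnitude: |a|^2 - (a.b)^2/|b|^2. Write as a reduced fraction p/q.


|a|^2 = 2^2 + (-4)^2 + 2^2 = 24
|b|^2 = 2^2 + 3^2 + 1^2 = 14
a . b = 2*2 + (-4)*3 + 2*1 = -6
(a.b)^2 = (-6)^2 = 36
|rej|^2 = 24 - 36/14
= (336 - 36)/14
= 300/14
In lowest terms: 150/7


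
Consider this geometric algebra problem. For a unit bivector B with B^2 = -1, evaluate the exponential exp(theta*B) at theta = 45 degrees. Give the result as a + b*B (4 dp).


For a unit bivector B with B^2 = -1, the exponential series gives
e^(theta*B) = cos(theta) + sin(theta)*B (the GA analogue of Euler's formula).
theta = 45 degrees = 0.785398 rad
cos(45 deg) = 0.7071
sin(45 deg) = 0.7071
exp(theta*B) = 0.7071 + 0.7071*B


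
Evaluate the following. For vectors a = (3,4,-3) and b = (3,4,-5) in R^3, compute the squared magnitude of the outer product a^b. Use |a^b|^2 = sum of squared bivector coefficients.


a wedge b = (a1*b2 - a2*b1)*e12 + (a1*b3 - a3*b1)*e13 + (a2*b3 - a3*b2)*e23
e12 coeff: 3*4 - 4*3 = 12 - 12 = 0
e13 coeff: 3*(-5) - (-3)*3 = -15 - (-9) = -6
e23 coeff: 4*(-5) - (-3)*4 = -20 - (-12) = -8
|a wedge b|^2 = 0^2 + (-6)^2 + (-8)^2
= 0 + 36 + 64
= 100


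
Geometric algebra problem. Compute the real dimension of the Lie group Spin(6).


Spin(n) double-covers SO(n); both have Lie algebra so(n) of dimension n(n-1)/2.
n = 6
n(n-1) = 6 * 5 = 30
dim Spin(6) = 30/2 = 15


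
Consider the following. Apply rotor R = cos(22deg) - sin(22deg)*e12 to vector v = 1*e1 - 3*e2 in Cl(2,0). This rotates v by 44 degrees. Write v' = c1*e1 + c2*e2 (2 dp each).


Rotor R = cos(22deg) - sin(22deg)*e12
Rotation angle theta = 2 * 22 = 44 degrees
v' = R*v*~R rotates v by theta.
cos(44deg) = 0.7193, sin(44deg) = 0.6947
v'_1 = 1*cos(44deg) - (-3)*sin(44deg)
= 1*0.7193 - (-3)*0.6947
= 2.80
v'_2 = 1*sin(44deg) + (-3)*cos(44deg)
= 1*0.6947 + (-3)*0.7193
= -1.46
v' = 2.80*e1 - 1.46*e2


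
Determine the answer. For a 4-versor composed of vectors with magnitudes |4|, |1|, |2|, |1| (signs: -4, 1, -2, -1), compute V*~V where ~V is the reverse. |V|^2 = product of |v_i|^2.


Each vector v_i has |v_i|^2 = s_i^2
Squared scales: (-4)^2 = 16, 1^2 = 1, (-2)^2 = 4, (-1)^2 = 1
|V|^2 = 16 * 1 * 4 * 1
= 64


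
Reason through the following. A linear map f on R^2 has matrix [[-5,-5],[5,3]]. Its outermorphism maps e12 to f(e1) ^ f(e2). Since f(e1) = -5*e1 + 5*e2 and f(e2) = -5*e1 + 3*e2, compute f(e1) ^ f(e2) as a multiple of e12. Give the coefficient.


The outermorphism of a linear map f sends e1^e2 to f(e1)^f(e2).
f(e1) = -5*e1 + 5*e2
f(e2) = -5*e1 + 3*e2
f(e1) ^ f(e2) = (-5*e1 + 5*e2) ^ (-5*e1 + 3*e2)
= (-5)*3*e12 + 5*(-5)*e21
= (-15 - (-25))*e12
= 10*e12
Coefficient = 10


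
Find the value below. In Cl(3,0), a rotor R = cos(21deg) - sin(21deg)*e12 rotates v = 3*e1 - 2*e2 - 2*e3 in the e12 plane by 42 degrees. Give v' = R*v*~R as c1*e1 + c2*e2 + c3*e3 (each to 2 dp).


Rotor R = cos(21deg) - sin(21deg)*e12
Rotation angle theta = 2 * 21 = 42 degrees in the e12 plane (e1 -> e2).
The component perpendicular to the plane (e3) is invariant: v'_3 = v3 = -2.00
cos(42deg) = 0.7431, sin(42deg) = 0.6691
v'_1 = v1*cos(theta) - v2*sin(theta) = 3*0.7431 - (-2)*0.6691 = 3.57
v'_2 = v1*sin(theta) + v2*cos(theta) = 3*0.6691 + (-2)*0.7431 = 0.52
v' = 3.57*e1 + 0.52*e2 - 2.00*e3


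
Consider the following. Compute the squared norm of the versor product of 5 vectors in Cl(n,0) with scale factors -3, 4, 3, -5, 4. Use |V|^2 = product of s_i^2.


Each vector v_i has |v_i|^2 = s_i^2
Squared scales: (-3)^2 = 9, 4^2 = 16, 3^2 = 9, (-5)^2 = 25, 4^2 = 16
|V|^2 = 9 * 16 * 9 * 25 * 16
= 518400


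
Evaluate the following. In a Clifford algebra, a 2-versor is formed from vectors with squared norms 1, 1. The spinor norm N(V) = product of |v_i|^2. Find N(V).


Spinor norm N(V) = |v1|^2 * |v2|^2 * ... * |v2|^2
= 1 * 1
Running product: 1, 1
N(V) = 1


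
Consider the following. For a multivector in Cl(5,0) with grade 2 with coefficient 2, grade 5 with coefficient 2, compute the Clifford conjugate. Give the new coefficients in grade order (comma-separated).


Clifford conjugate sign for grade k: (-1)^(k(k+1)/2)
Grade 2: (-1)^(2*3/2) = (-1)^3 = -1, coeff 2 -> -2
Grade 5: (-1)^(5*6/2) = (-1)^15 = -1, coeff 2 -> -2
Conjugated coefficients: -2, -2


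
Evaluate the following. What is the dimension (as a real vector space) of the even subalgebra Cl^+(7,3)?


Even subalgebra dimension = 2^(n-1)
n = 7 + 3 = 10
2^(10 - 1) = 2^9 = 512
Verification: sum of C(10,k) for even k = 1 + 45 + 210 + 210 + 45 + 1 = 512
Result = 512


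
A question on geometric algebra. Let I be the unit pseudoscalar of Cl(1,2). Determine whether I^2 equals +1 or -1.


The pseudoscalar I = e1...e_n (product of all n generators) of Cl(p,q) satisfies I^2 = (-1)^(q + n(n-1)/2).
p = 1, q = 2, n = p + q = 3
n(n-1)/2 = 3 * 2 / 2 = 3
Exponent = q + n(n-1)/2 = 2 + 3 = 5
I^2 = (-1)^5 = -1


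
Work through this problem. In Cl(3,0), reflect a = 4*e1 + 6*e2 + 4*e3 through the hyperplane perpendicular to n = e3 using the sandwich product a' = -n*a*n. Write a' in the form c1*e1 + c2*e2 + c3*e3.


Reflection formula: a' = -n*a*n, with n = e3 (unit vector, n^2 = 1).
For reflection through hyperplane perp to e3:
The component along e3 flips sign, others stay.
a = (4, 6, 4)
a' = (4, 6, -4)
a' = 4*e1 + 6*e2 - 4*e3


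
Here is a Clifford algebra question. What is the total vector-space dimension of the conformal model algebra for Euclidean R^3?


The conformal model of R^3 uses Cl(4,1): the 3 Euclidean generators plus two extra orthogonal generators e+ (e+^2 = +1) and e- (e-^2 = -1), from which the null vectors e0, einf are built.
Number of generators m = 3 + 2 = 5.
dim Cl(p,q) = 2^m = 2^5 = 32


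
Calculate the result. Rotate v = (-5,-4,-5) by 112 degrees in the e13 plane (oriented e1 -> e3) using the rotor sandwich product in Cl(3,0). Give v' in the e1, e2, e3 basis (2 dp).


Rotor R = cos(56deg) - sin(56deg)*e13
Rotation angle theta = 2 * 56 = 112 degrees in the e13 plane (e1 -> e3).
The component perpendicular to the plane (e2) is invariant: v'_2 = v2 = -4.00
cos(112deg) = -0.3746, sin(112deg) = 0.9272
v'_1 = v1*cos(theta) - v3*sin(theta) = -5*(-0.3746) - (-5)*0.9272 = 6.51
v'_3 = v1*sin(theta) + v3*cos(theta) = -5*0.9272 + (-5)*(-0.3746) = -2.76
v' = 6.51*e1 - 4.00*e2 - 2.76*e3


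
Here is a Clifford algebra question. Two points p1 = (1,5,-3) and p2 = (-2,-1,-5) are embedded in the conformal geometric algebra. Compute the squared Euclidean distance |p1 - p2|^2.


p1 - p2 = (3, 6, 2)
|p1 - p2|^2 = 3^2 + 6^2 + 2^2
= 9 + 36 + 4
= 49


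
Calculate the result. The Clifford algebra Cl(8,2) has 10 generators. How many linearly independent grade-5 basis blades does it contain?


Number of grade-k basis blades in Cl(p,q) with n = p + q is C(n, k).
n = 8 + 2 = 10
C(10, 5) = 10! / (5! * 5!)
= 3628800 / (120 * 120)
= 252


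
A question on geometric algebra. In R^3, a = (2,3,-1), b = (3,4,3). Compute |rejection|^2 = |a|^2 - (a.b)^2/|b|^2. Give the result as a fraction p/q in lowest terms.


|a|^2 = 2^2 + 3^2 + (-1)^2 = 14
|b|^2 = 3^2 + 4^2 + 3^2 = 34
a . b = 2*3 + 3*4 + (-1)*3 = 15
(a.b)^2 = 15^2 = 225
|rej|^2 = 14 - 225/34
= (476 - 225)/34
= 251/34
In lowest terms: 251/34


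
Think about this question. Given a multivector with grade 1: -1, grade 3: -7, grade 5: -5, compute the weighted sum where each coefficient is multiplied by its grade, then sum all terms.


Grade-weighted sum = sum of grade_k * coefficient_k
1*(-1) = -1
3*(-7) = -21
5*(-5) = -25
Total = -1 + (-21) + (-25) = -47


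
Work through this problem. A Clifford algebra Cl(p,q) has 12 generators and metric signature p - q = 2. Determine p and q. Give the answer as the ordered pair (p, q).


We need p + q = 12 and p - q = 2.
Adding: 2p = 12 + 2 = 14, so p = 7.
Then q = 12 - 7 = 5.
(p, q) = (7, 5)


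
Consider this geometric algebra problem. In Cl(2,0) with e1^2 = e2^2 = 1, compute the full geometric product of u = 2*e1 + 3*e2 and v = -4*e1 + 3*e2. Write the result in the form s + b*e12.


Expand: (2*e1 + 3*e2)(-4*e1 + 3*e2)
= 2*(-4)*e1e1 + 2*3*e1e2 + 3*(-4)*e2e1 + 3*3*e2e2
Using e1^2 = e2^2 = 1, e2e1 = -e1e2:
Scalar part s = 2*(-4) + 3*3 = -8 + 9 = 1
Bivector part b = 2*3 - 3*(-4) = 6 - (-12) = 18
uv = 1 + 18*e12


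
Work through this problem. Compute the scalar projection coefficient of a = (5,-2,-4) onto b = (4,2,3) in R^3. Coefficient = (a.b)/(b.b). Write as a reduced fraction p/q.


Projection coefficient = (a . b) / (b . b)
a . b = 5*4 + (-2)*2 + (-4)*3
= 20 + (-4) + (-12) = 4
b . b = 4^2 + 2^2 + 3^2
= 16 + 4 + 9 = 29
Coefficient = 4/29
In lowest terms: 4/29


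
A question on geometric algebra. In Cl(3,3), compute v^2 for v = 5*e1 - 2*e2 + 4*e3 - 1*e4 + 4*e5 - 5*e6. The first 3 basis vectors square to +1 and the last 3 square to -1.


v^2 = sum of c_i^2 * e_i^2
Positive signature terms (e_i^2 = +1): 5^2 + (-2)^2 + 4^2 = 45
Negative signature terms (e_j^2 = -1): (-1)^2 + 4^2 + (-5)^2 = 42
v^2 = 45 - 42 = 3


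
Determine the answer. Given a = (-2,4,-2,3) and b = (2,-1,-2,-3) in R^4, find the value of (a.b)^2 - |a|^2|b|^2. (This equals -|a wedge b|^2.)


a . b = (-2)*2 + 4*(-1) + (-2)*(-2) + 3*(-3)
= -4 + (-4) + 4 + (-9) = -13
|a|^2 = (-2)^2 + 4^2 + (-2)^2 + 3^2 = 33
|b|^2 = 2^2 + (-1)^2 + (-2)^2 + (-3)^2 = 18
(a.b)^2 = (-13)^2 = 169
|a|^2 * |b|^2 = 33 * 18 = 594
Result = 169 - 594 = -425


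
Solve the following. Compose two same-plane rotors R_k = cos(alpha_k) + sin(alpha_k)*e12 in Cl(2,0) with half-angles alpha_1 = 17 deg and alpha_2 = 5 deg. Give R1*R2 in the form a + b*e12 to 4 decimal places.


Same-plane rotors commute and their half-angles add:
R1*R2 = cos(a1 + a2) + sin(a1 + a2)*e12.
a1 + a2 = 17 + 5 = 22 deg
cos(22 deg) = 0.9272
sin(22 deg) = 0.3746
R1*R2 = 0.9272 + 0.3746*e12


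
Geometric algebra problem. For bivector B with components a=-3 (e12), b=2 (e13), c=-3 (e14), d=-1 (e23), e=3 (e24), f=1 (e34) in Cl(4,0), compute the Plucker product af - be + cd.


Plucker relation: af - be + cd
a*f = (-3)*1 = -3
b*e = 2*3 = 6
c*d = (-3)*(-1) = 3
af - be + cd = -3 - 6 + 3
= -6


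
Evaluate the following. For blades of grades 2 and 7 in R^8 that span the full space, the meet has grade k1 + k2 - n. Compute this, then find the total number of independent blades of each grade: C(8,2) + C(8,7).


Meet grade = grade(A) + grade(B) - n
= 2 + 7 - 8 = 1
C(8,2) = 28
C(8,7) = 8
dim_A + dim_B = 28 + 8 = 36


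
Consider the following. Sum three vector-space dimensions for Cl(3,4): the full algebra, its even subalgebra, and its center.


n = 3 + 4 = 7
Total dim = 2^7 = 128
Even subalgebra dim = 2^6 = 64
n is odd, so center dim = 2
Sum = 128 + 64 + 2 = 194


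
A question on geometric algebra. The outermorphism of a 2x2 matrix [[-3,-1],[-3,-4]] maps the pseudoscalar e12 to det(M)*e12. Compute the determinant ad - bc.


The outermorphism of a linear map f sends e1^e2 to f(e1)^f(e2).
f(e1) = -3*e1 - 3*e2
f(e2) = -1*e1 - 4*e2
f(e1) ^ f(e2) = (-3*e1 - 3*e2) ^ (-1*e1 - 4*e2)
= (-3)*(-4)*e12 + (-3)*(-1)*e21
= (12 - 3)*e12
= 9*e12
Coefficient = 9


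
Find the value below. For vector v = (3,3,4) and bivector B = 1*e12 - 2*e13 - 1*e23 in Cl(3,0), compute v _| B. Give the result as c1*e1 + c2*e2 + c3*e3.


Left contraction v _| B = <vB>_1 (grade-1 part of the geometric product vB).
Using e1_|e12 = e2, e2_|e12 = -e1, e1_|e13 = e3, e3_|e13 = -e1, e2_|e23 = e3, e3_|e23 = -e2:
e1 coeff: -v2*b12 - v3*b13 = -(3)*(1) - (4)*(-2) = 5
e2 coeff: v1*b12 - v3*b23 = (3)*(1) - (4)*(-1) = 7
e3 coeff: v1*b13 + v2*b23 = (3)*(-2) + (3)*(-1) = -9
v _| B = 5*e1 + 7*e2 - 9*e3


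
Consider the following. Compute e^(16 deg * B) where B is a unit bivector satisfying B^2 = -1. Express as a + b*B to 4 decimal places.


For a unit bivector B with B^2 = -1, the exponential series gives
e^(theta*B) = cos(theta) + sin(theta)*B (the GA analogue of Euler's formula).
theta = 16 degrees = 0.279253 rad
cos(16 deg) = 0.9613
sin(16 deg) = 0.2756
exp(theta*B) = 0.9613 + 0.2756*B


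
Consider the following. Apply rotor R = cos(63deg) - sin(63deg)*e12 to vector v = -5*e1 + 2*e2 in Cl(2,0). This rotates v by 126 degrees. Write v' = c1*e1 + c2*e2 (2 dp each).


Rotor R = cos(63deg) - sin(63deg)*e12
Rotation angle theta = 2 * 63 = 126 degrees
v' = R*v*~R rotates v by theta.
cos(126deg) = -0.5878, sin(126deg) = 0.8090
v'_1 = -5*cos(126deg) - 2*sin(126deg)
= -5*(-0.5878) - 2*0.8090
= 1.32
v'_2 = -5*sin(126deg) + 2*cos(126deg)
= -5*0.8090 + 2*(-0.5878)
= -5.22
v' = 1.32*e1 - 5.22*e2


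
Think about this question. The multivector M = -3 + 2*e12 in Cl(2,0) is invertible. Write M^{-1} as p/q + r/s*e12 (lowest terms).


M = -3 + 2*e12, where e12^2 = -1.
Since M commutes with its reverse ~M = a - b*e12, M * ~M = a^2 - b^2*e12^2 = a^2 + b^2.
So M^{-1} = ~M / (a^2 + b^2) = (a - b*e12)/(a^2 + b^2).
a^2 + b^2 = 9 + 4 = 13
Scalar part = -3/13 = -3/13
Bivector coeff = -2/13 = -2/13
M^{-1} = -3/13 - 2/13*e12


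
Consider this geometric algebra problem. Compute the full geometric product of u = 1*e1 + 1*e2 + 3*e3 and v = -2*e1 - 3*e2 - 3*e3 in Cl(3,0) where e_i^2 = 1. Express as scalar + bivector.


In Cl(3,0): e_i^2 = 1, e_ie_j = -e_je_i for i != j.
Scalar part = u . v = 1*(-2) + 1*(-3) + 3*(-3)
= -2 + (-3) + (-9) = -14
e12 coeff = 1*(-3) - 1*(-2) = -3 - (-2) = -1
e13 coeff = 1*(-3) - 3*(-2) = -3 - (-6) = 3
e23 coeff = 1*(-3) - 3*(-3) = -3 - (-9) = 6
uv = -14 - 1*e12 + 3*e13 + 6*e23


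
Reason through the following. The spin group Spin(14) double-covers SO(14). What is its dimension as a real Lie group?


Spin(n) double-covers SO(n); both have Lie algebra so(n) of dimension n(n-1)/2.
n = 14
n(n-1) = 14 * 13 = 182
dim Spin(14) = 182/2 = 91


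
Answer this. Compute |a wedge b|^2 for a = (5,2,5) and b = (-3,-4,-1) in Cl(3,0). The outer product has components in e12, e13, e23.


a wedge b = (a1*b2 - a2*b1)*e12 + (a1*b3 - a3*b1)*e13 + (a2*b3 - a3*b2)*e23
e12 coeff: 5*(-4) - 2*(-3) = -20 - (-6) = -14
e13 coeff: 5*(-1) - 5*(-3) = -5 - (-15) = 10
e23 coeff: 2*(-1) - 5*(-4) = -2 - (-20) = 18
|a wedge b|^2 = (-14)^2 + 10^2 + 18^2
= 196 + 100 + 324
= 620


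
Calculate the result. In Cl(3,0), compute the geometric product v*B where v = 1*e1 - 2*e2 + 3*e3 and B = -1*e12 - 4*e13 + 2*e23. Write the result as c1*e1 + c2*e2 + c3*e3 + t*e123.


vB has grade-1 (vector) and grade-3 (trivector) parts: vB = (v _| B) + (v ^ B).
Vector part <vB>_1:
  e1: -v2*b12 - v3*b13 = -(-2)*(-1) - (3)*(-4) = 10
  e2: v1*b12 - v3*b23 = (1)*(-1) - (3)*(2) = -7
  e3: v1*b13 + v2*b23 = (1)*(-4) + (-2)*(2) = -8
Trivector part <vB>_3:
  e123: v1*b23 - v2*b13 + v3*b12 = (1)*(2) - (-2)*(-4) + (3)*(-1) = -9
vB = 10*e1 - 7*e2 - 8*e3 - 9*e123


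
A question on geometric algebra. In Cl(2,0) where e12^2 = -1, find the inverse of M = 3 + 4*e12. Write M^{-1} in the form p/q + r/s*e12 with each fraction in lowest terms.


M = 3 + 4*e12, where e12^2 = -1.
Since M commutes with its reverse ~M = a - b*e12, M * ~M = a^2 - b^2*e12^2 = a^2 + b^2.
So M^{-1} = ~M / (a^2 + b^2) = (a - b*e12)/(a^2 + b^2).
a^2 + b^2 = 9 + 16 = 25
Scalar part = 3/25 = 3/25
Bivector coeff = -4/25 = -4/25
M^{-1} = 3/25 - 4/25*e12


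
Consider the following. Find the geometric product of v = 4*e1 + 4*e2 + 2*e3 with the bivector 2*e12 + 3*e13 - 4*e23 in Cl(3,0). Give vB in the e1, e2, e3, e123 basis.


vB has grade-1 (vector) and grade-3 (trivector) parts: vB = (v _| B) + (v ^ B).
Vector part <vB>_1:
  e1: -v2*b12 - v3*b13 = -(4)*(2) - (2)*(3) = -14
  e2: v1*b12 - v3*b23 = (4)*(2) - (2)*(-4) = 16
  e3: v1*b13 + v2*b23 = (4)*(3) + (4)*(-4) = -4
Trivector part <vB>_3:
  e123: v1*b23 - v2*b13 + v3*b12 = (4)*(-4) - (4)*(3) + (2)*(2) = -24
vB = -14*e1 + 16*e2 - 4*e3 - 24*e123


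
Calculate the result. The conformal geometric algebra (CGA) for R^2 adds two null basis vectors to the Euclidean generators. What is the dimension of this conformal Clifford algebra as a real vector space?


The conformal model of R^2 uses Cl(3,1): the 2 Euclidean generators plus two extra orthogonal generators e+ (e+^2 = +1) and e- (e-^2 = -1), from which the null vectors e0, einf are built.
Number of generators m = 2 + 2 = 4.
dim Cl(p,q) = 2^m = 2^4 = 16


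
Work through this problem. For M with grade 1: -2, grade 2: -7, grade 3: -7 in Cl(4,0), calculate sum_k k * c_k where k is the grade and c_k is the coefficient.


Grade-weighted sum = sum of grade_k * coefficient_k
1*(-2) = -2
2*(-7) = -14
3*(-7) = -21
Total = -2 + (-14) + (-21) = -37


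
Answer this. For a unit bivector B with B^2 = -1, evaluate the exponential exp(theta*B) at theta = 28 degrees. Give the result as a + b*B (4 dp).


For a unit bivector B with B^2 = -1, the exponential series gives
e^(theta*B) = cos(theta) + sin(theta)*B (the GA analogue of Euler's formula).
theta = 28 degrees = 0.488692 rad
cos(28 deg) = 0.8829
sin(28 deg) = 0.4695
exp(theta*B) = 0.8829 + 0.4695*B


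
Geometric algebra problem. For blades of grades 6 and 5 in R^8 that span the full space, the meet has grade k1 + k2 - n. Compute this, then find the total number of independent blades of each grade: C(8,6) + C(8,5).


Meet grade = grade(A) + grade(B) - n
= 6 + 5 - 8 = 3
C(8,6) = 28
C(8,5) = 56
dim_A + dim_B = 28 + 56 = 84


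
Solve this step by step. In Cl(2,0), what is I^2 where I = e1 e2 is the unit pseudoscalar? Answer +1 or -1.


The pseudoscalar I = e1...e_n (product of all n generators) of Cl(p,q) satisfies I^2 = (-1)^(q + n(n-1)/2).
p = 2, q = 0, n = p + q = 2
n(n-1)/2 = 2 * 1 / 2 = 1
Exponent = q + n(n-1)/2 = 0 + 1 = 1
I^2 = (-1)^1 = -1


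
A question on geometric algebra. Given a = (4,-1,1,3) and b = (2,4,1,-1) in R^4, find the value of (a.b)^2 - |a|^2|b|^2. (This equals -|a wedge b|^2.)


a . b = 4*2 + (-1)*4 + 1*1 + 3*(-1)
= 8 + (-4) + 1 + (-3) = 2
|a|^2 = 4^2 + (-1)^2 + 1^2 + 3^2 = 27
|b|^2 = 2^2 + 4^2 + 1^2 + (-1)^2 = 22
(a.b)^2 = 2^2 = 4
|a|^2 * |b|^2 = 27 * 22 = 594
Result = 4 - 594 = -590


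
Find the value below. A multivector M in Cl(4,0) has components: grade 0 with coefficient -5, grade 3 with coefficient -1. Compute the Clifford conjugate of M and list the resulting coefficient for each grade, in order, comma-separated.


Clifford conjugate sign for grade k: (-1)^(k(k+1)/2)
Grade 0: (-1)^(0*1/2) = (-1)^0 = 1, coeff -5 -> -5
Grade 3: (-1)^(3*4/2) = (-1)^6 = 1, coeff -1 -> -1
Conjugated coefficients: -5, -1


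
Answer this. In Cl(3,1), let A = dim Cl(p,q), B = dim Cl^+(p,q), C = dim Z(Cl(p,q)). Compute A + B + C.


n = 3 + 1 = 4
Total dim = 2^4 = 16
Even subalgebra dim = 2^3 = 8
n is even, so center dim = 1
Sum = 16 + 8 + 1 = 25


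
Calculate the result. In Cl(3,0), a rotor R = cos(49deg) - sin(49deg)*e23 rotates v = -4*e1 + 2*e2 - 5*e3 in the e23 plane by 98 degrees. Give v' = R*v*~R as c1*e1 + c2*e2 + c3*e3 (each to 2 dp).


Rotor R = cos(49deg) - sin(49deg)*e23
Rotation angle theta = 2 * 49 = 98 degrees in the e23 plane (e2 -> e3).
The component perpendicular to the plane (e1) is invariant: v'_1 = v1 = -4.00
cos(98deg) = -0.1392, sin(98deg) = 0.9903
v'_2 = v2*cos(theta) - v3*sin(theta) = 2*(-0.1392) - (-5)*0.9903 = 4.67
v'_3 = v2*sin(theta) + v3*cos(theta) = 2*0.9903 + (-5)*(-0.1392) = 2.68
v' = -4.00*e1 + 4.67*e2 + 2.68*e3


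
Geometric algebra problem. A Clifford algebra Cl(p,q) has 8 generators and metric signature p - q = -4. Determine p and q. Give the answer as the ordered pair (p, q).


We need p + q = 8 and p - q = -4.
Adding: 2p = 8 + (-4) = 4, so p = 2.
Then q = 8 - 2 = 6.
(p, q) = (2, 6)


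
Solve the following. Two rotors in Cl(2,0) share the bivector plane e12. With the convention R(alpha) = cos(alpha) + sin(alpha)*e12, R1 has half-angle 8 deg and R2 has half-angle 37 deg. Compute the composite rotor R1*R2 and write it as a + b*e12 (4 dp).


Same-plane rotors commute and their half-angles add:
R1*R2 = cos(a1 + a2) + sin(a1 + a2)*e12.
a1 + a2 = 8 + 37 = 45 deg
cos(45 deg) = 0.7071
sin(45 deg) = 0.7071
R1*R2 = 0.7071 + 0.7071*e12


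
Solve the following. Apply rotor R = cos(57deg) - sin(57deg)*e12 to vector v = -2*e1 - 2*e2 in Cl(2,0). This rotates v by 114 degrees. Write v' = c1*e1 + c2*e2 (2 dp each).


Rotor R = cos(57deg) - sin(57deg)*e12
Rotation angle theta = 2 * 57 = 114 degrees
v' = R*v*~R rotates v by theta.
cos(114deg) = -0.4067, sin(114deg) = 0.9135
v'_1 = -2*cos(114deg) - (-2)*sin(114deg)
= -2*(-0.4067) - (-2)*0.9135
= 2.64
v'_2 = -2*sin(114deg) + (-2)*cos(114deg)
= -2*0.9135 + (-2)*(-0.4067)
= -1.01
v' = 2.64*e1 - 1.01*e2


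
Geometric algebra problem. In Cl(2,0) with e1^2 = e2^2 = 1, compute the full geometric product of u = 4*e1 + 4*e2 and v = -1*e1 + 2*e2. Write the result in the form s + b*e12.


Expand: (4*e1 + 4*e2)(-1*e1 + 2*e2)
= 4*(-1)*e1e1 + 4*2*e1e2 + 4*(-1)*e2e1 + 4*2*e2e2
Using e1^2 = e2^2 = 1, e2e1 = -e1e2:
Scalar part s = 4*(-1) + 4*2 = -4 + 8 = 4
Bivector part b = 4*2 - 4*(-1) = 8 - (-4) = 12
uv = 4 + 12*e12


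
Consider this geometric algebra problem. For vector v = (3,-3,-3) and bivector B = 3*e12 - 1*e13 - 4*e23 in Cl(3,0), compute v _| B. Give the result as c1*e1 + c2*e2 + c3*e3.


Left contraction v _| B = <vB>_1 (grade-1 part of the geometric product vB).
Using e1_|e12 = e2, e2_|e12 = -e1, e1_|e13 = e3, e3_|e13 = -e1, e2_|e23 = e3, e3_|e23 = -e2:
e1 coeff: -v2*b12 - v3*b13 = -(-3)*(3) - (-3)*(-1) = 6
e2 coeff: v1*b12 - v3*b23 = (3)*(3) - (-3)*(-4) = -3
e3 coeff: v1*b13 + v2*b23 = (3)*(-1) + (-3)*(-4) = 9
v _| B = 6*e1 - 3*e2 + 9*e3


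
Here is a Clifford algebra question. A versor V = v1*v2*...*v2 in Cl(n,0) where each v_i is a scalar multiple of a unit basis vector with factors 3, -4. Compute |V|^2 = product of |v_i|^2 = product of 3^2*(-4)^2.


Each vector v_i has |v_i|^2 = s_i^2
Squared scales: 3^2 = 9, (-4)^2 = 16
|V|^2 = 9 * 16
= 144


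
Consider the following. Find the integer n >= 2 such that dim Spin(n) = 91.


dim Spin(n) = dim so(n) = n(n-1)/2.
Solve n(n-1)/2 = 91, i.e. n^2 - n - 182 = 0.
Discriminant = 1 + 8*91 = 729
n = (1 + sqrt(729))/2 = (1 + 27)/2 = 14


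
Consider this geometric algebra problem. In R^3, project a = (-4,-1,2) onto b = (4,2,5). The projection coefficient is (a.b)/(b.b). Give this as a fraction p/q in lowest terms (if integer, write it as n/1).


Projection coefficient = (a . b) / (b . b)
a . b = (-4)*4 + (-1)*2 + 2*5
= -16 + (-2) + 10 = -8
b . b = 4^2 + 2^2 + 5^2
= 16 + 4 + 25 = 45
Coefficient = -8/45
In lowest terms: -8/45


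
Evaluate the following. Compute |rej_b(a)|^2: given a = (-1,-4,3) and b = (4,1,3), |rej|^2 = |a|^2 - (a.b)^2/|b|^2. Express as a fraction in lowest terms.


|a|^2 = (-1)^2 + (-4)^2 + 3^2 = 26
|b|^2 = 4^2 + 1^2 + 3^2 = 26
a . b = (-1)*4 + (-4)*1 + 3*3 = 1
(a.b)^2 = 1^2 = 1
|rej|^2 = 26 - 1/26
= (676 - 1)/26
= 675/26
In lowest terms: 675/26


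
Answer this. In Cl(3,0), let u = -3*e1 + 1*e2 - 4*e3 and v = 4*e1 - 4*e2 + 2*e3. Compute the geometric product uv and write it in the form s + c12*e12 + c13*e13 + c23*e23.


In Cl(3,0): e_i^2 = 1, e_ie_j = -e_je_i for i != j.
Scalar part = u . v = (-3)*4 + 1*(-4) + (-4)*2
= -12 + (-4) + (-8) = -24
e12 coeff = (-3)*(-4) - 1*4 = 12 - 4 = 8
e13 coeff = (-3)*2 - (-4)*4 = -6 - (-16) = 10
e23 coeff = 1*2 - (-4)*(-4) = 2 - 16 = -14
uv = -24 + 8*e12 + 10*e13 - 14*e23


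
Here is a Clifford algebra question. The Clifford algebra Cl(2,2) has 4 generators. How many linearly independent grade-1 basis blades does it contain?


Number of grade-k basis blades in Cl(p,q) with n = p + q is C(n, k).
n = 2 + 2 = 4
C(4, 1) = 4! / (1! * 3!)
= 24 / (1 * 6)
= 4


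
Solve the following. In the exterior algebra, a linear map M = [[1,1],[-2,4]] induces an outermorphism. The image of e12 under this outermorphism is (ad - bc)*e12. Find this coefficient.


The outermorphism of a linear map f sends e1^e2 to f(e1)^f(e2).
f(e1) = 1*e1 - 2*e2
f(e2) = 1*e1 + 4*e2
f(e1) ^ f(e2) = (1*e1 - 2*e2) ^ (1*e1 + 4*e2)
= 1*4*e12 + (-2)*1*e21
= (4 - (-2))*e12
= 6*e12
Coefficient = 6


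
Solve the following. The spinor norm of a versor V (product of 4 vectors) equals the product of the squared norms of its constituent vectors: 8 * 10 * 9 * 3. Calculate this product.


Spinor norm N(V) = |v1|^2 * |v2|^2 * ... * |v4|^2
= 8 * 10 * 9 * 3
Running product: 8, 80, 720, 2160
N(V) = 2160


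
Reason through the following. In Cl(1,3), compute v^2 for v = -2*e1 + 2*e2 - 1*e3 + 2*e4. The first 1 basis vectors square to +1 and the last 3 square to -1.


v^2 = sum of c_i^2 * e_i^2
Positive signature terms (e_i^2 = +1): (-2)^2 = 4
Negative signature terms (e_j^2 = -1): 2^2 + (-1)^2 + 2^2 = 9
v^2 = 4 - 9 = -5


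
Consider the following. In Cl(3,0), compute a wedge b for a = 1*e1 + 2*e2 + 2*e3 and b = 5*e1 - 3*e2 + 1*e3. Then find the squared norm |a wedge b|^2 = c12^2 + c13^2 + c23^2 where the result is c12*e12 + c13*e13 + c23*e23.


a wedge b = (a1*b2 - a2*b1)*e12 + (a1*b3 - a3*b1)*e13 + (a2*b3 - a3*b2)*e23
e12 coeff: 1*(-3) - 2*5 = -3 - 10 = -13
e13 coeff: 1*1 - 2*5 = 1 - 10 = -9
e23 coeff: 2*1 - 2*(-3) = 2 - (-6) = 8
|a wedge b|^2 = (-13)^2 + (-9)^2 + 8^2
= 169 + 81 + 64
= 314


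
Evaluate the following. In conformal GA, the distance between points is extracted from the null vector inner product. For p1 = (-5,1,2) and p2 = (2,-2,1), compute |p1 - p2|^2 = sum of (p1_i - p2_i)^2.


p1 - p2 = (-7, 3, 1)
|p1 - p2|^2 = (-7)^2 + 3^2 + 1^2
= 49 + 9 + 1
= 59


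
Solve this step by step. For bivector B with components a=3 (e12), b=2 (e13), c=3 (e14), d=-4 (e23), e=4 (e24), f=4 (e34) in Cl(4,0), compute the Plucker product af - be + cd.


Plucker relation: af - be + cd
a*f = 3*4 = 12
b*e = 2*4 = 8
c*d = 3*(-4) = -12
af - be + cd = 12 - 8 + (-12)
= -8


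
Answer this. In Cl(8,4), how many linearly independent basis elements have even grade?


Even subalgebra dimension = 2^(n-1)
n = 8 + 4 = 12
2^(12 - 1) = 2^11 = 2048
Verification: sum of C(12,k) for even k = 1 + 66 + 495 + 924 + 495 + 66 + 1 = 2048
Result = 2048


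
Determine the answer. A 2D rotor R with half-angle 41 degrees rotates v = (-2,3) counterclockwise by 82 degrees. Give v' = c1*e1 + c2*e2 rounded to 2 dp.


Rotor R = cos(41deg) - sin(41deg)*e12
Rotation angle theta = 2 * 41 = 82 degrees
v' = R*v*~R rotates v by theta.
cos(82deg) = 0.1392, sin(82deg) = 0.9903
v'_1 = -2*cos(82deg) - 3*sin(82deg)
= -2*0.1392 - 3*0.9903
= -3.25
v'_2 = -2*sin(82deg) + 3*cos(82deg)
= -2*0.9903 + 3*0.1392
= -1.56
v' = -3.25*e1 - 1.56*e2


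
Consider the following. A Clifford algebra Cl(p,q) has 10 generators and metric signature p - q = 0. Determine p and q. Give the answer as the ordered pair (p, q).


We need p + q = 10 and p - q = 0.
Adding: 2p = 10 + 0 = 10, so p = 5.
Then q = 10 - 5 = 5.
(p, q) = (5, 5)


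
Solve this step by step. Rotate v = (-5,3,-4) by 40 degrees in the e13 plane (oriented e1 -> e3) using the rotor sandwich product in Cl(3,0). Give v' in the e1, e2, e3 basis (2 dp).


Rotor R = cos(20deg) - sin(20deg)*e13
Rotation angle theta = 2 * 20 = 40 degrees in the e13 plane (e1 -> e3).
The component perpendicular to the plane (e2) is invariant: v'_2 = v2 = 3.00
cos(40deg) = 0.7660, sin(40deg) = 0.6428
v'_1 = v1*cos(theta) - v3*sin(theta) = -5*0.7660 - (-4)*0.6428 = -1.26
v'_3 = v1*sin(theta) + v3*cos(theta) = -5*0.6428 + (-4)*0.7660 = -6.28
v' = -1.26*e1 + 3.00*e2 - 6.28*e3


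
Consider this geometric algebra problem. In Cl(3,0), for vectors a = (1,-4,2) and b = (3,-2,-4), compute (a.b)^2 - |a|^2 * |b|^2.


a . b = 1*3 + (-4)*(-2) + 2*(-4)
= 3 + 8 + (-8) = 3
|a|^2 = 1^2 + (-4)^2 + 2^2 = 21
|b|^2 = 3^2 + (-2)^2 + (-4)^2 = 29
(a.b)^2 = 3^2 = 9
|a|^2 * |b|^2 = 21 * 29 = 609
Result = 9 - 609 = -600


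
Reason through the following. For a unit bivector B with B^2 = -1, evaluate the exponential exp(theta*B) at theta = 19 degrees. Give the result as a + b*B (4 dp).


For a unit bivector B with B^2 = -1, the exponential series gives
e^(theta*B) = cos(theta) + sin(theta)*B (the GA analogue of Euler's formula).
theta = 19 degrees = 0.331613 rad
cos(19 deg) = 0.9455
sin(19 deg) = 0.3256
exp(theta*B) = 0.9455 + 0.3256*B


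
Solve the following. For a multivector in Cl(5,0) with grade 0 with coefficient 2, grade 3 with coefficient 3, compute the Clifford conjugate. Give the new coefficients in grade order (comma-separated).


Clifford conjugate sign for grade k: (-1)^(k(k+1)/2)
Grade 0: (-1)^(0*1/2) = (-1)^0 = 1, coeff 2 -> 2
Grade 3: (-1)^(3*4/2) = (-1)^6 = 1, coeff 3 -> 3
Conjugated coefficients: 2, 3


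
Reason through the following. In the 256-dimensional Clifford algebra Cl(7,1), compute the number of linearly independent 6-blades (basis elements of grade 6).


Number of grade-k basis blades in Cl(p,q) with n = p + q is C(n, k).
n = 7 + 1 = 8
C(8, 6) = 8! / (6! * 2!)
= 40320 / (720 * 2)
= 28


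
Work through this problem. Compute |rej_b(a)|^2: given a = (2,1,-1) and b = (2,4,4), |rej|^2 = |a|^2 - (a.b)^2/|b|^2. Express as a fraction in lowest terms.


|a|^2 = 2^2 + 1^2 + (-1)^2 = 6
|b|^2 = 2^2 + 4^2 + 4^2 = 36
a . b = 2*2 + 1*4 + (-1)*4 = 4
(a.b)^2 = 4^2 = 16
|rej|^2 = 6 - 16/36
= (216 - 16)/36
= 200/36
In lowest terms: 50/9


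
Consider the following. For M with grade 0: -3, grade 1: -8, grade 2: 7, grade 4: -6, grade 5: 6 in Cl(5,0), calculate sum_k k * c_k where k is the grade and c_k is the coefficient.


Grade-weighted sum = sum of grade_k * coefficient_k
0*(-3) = 0
1*(-8) = -8
2*7 = 14
4*(-6) = -24
5*6 = 30
Total = 0 + (-8) + 14 + (-24) + 30 = 12


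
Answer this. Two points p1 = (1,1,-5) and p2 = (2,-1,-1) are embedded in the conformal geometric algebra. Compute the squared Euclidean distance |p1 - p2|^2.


p1 - p2 = (-1, 2, -4)
|p1 - p2|^2 = (-1)^2 + 2^2 + (-4)^2
= 1 + 4 + 16
= 21


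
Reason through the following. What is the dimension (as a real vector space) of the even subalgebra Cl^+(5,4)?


Even subalgebra dimension = 2^(n-1)
n = 5 + 4 = 9
2^(9 - 1) = 2^8 = 256
Verification: sum of C(9,k) for even k = 1 + 36 + 126 + 84 + 9 = 256
Result = 256


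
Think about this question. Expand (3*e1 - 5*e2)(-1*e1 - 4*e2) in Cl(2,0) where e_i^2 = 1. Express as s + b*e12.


Expand: (3*e1 - 5*e2)(-1*e1 - 4*e2)
= 3*(-1)*e1e1 + 3*(-4)*e1e2 + (-5)*(-1)*e2e1 + (-5)*(-4)*e2e2
Using e1^2 = e2^2 = 1, e2e1 = -e1e2:
Scalar part s = 3*(-1) + (-5)*(-4) = -3 + 20 = 17
Bivector part b = 3*(-4) - (-5)*(-1) = -12 - 5 = -17
uv = 17 - 17*e12


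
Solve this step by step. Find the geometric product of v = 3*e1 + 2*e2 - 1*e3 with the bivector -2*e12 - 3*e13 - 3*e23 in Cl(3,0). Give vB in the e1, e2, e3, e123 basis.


vB has grade-1 (vector) and grade-3 (trivector) parts: vB = (v _| B) + (v ^ B).
Vector part <vB>_1:
  e1: -v2*b12 - v3*b13 = -(2)*(-2) - (-1)*(-3) = 1
  e2: v1*b12 - v3*b23 = (3)*(-2) - (-1)*(-3) = -9
  e3: v1*b13 + v2*b23 = (3)*(-3) + (2)*(-3) = -15
Trivector part <vB>_3:
  e123: v1*b23 - v2*b13 + v3*b12 = (3)*(-3) - (2)*(-3) + (-1)*(-2) = -1
vB = 1*e1 - 9*e2 - 15*e3 - 1*e123


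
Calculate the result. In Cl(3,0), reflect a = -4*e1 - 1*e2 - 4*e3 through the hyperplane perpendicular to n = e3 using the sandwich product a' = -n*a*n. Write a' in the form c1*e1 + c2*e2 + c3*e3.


Reflection formula: a' = -n*a*n, with n = e3 (unit vector, n^2 = 1).
For reflection through hyperplane perp to e3:
The component along e3 flips sign, others stay.
a = (-4, -1, -4)
a' = (-4, -1, 4)
a' = -4*e1 - 1*e2 + 4*e3


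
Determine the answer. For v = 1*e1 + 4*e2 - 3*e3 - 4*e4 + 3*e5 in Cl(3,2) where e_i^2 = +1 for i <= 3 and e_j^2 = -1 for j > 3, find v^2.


v^2 = sum of c_i^2 * e_i^2
Positive signature terms (e_i^2 = +1): 1^2 + 4^2 + (-3)^2 = 26
Negative signature terms (e_j^2 = -1): (-4)^2 + 3^2 = 25
v^2 = 26 - 25 = 1


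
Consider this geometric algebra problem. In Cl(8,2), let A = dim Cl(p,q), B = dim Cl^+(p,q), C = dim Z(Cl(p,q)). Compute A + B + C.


n = 8 + 2 = 10
Total dim = 2^10 = 1024
Even subalgebra dim = 2^9 = 512
n is even, so center dim = 1
Sum = 1024 + 512 + 1 = 1537


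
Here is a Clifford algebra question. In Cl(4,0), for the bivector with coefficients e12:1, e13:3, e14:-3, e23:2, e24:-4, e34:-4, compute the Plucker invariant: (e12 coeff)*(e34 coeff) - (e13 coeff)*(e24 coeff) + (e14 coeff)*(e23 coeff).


Plucker relation: af - be + cd
a*f = 1*(-4) = -4
b*e = 3*(-4) = -12
c*d = (-3)*2 = -6
af - be + cd = -4 - (-12) + (-6)
= 2


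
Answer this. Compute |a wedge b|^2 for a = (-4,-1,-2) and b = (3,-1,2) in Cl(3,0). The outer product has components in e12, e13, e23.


a wedge b = (a1*b2 - a2*b1)*e12 + (a1*b3 - a3*b1)*e13 + (a2*b3 - a3*b2)*e23
e12 coeff: (-4)*(-1) - (-1)*3 = 4 - (-3) = 7
e13 coeff: (-4)*2 - (-2)*3 = -8 - (-6) = -2
e23 coeff: (-1)*2 - (-2)*(-1) = -2 - 2 = -4
|a wedge b|^2 = 7^2 + (-2)^2 + (-4)^2
= 49 + 4 + 16
= 69


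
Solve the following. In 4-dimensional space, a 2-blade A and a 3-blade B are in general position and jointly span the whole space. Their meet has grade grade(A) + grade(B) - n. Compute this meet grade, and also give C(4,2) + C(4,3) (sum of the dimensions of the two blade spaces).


Meet grade = grade(A) + grade(B) - n
= 2 + 3 - 4 = 1
C(4,2) = 6
C(4,3) = 4
dim_A + dim_B = 6 + 4 = 10


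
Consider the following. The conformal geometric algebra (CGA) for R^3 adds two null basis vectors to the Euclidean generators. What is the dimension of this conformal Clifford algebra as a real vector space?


The conformal model of R^3 uses Cl(4,1): the 3 Euclidean generators plus two extra orthogonal generators e+ (e+^2 = +1) and e- (e-^2 = -1), from which the null vectors e0, einf are built.
Number of generators m = 3 + 2 = 5.
dim Cl(p,q) = 2^m = 2^5 = 32


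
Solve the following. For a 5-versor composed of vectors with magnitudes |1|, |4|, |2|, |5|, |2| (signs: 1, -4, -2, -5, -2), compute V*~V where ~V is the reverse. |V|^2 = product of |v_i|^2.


Each vector v_i has |v_i|^2 = s_i^2
Squared scales: 1^2 = 1, (-4)^2 = 16, (-2)^2 = 4, (-5)^2 = 25, (-2)^2 = 4
|V|^2 = 1 * 16 * 4 * 25 * 4
= 6400


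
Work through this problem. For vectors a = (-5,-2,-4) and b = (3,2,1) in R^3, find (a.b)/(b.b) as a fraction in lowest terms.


Projection coefficient = (a . b) / (b . b)
a . b = (-5)*3 + (-2)*2 + (-4)*1
= -15 + (-4) + (-4) = -23
b . b = 3^2 + 2^2 + 1^2
= 9 + 4 + 1 = 14
Coefficient = -23/14
In lowest terms: -23/14


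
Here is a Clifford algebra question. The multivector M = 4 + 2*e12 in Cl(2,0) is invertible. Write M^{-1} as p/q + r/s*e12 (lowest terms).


M = 4 + 2*e12, where e12^2 = -1.
Since M commutes with its reverse ~M = a - b*e12, M * ~M = a^2 - b^2*e12^2 = a^2 + b^2.
So M^{-1} = ~M / (a^2 + b^2) = (a - b*e12)/(a^2 + b^2).
a^2 + b^2 = 16 + 4 = 20
Scalar part = 4/20 = 1/5
Bivector coeff = -2/20 = -1/10
M^{-1} = 1/5 - 1/10*e12


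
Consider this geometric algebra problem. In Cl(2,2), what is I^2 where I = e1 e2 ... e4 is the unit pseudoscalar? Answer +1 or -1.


The pseudoscalar I = e1...e_n (product of all n generators) of Cl(p,q) satisfies I^2 = (-1)^(q + n(n-1)/2).
p = 2, q = 2, n = p + q = 4
n(n-1)/2 = 4 * 3 / 2 = 6
Exponent = q + n(n-1)/2 = 2 + 6 = 8
I^2 = (-1)^8 = +1


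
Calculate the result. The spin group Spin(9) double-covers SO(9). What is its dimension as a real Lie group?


Spin(n) double-covers SO(n); both have Lie algebra so(n) of dimension n(n-1)/2.
n = 9
n(n-1) = 9 * 8 = 72
dim Spin(9) = 72/2 = 36


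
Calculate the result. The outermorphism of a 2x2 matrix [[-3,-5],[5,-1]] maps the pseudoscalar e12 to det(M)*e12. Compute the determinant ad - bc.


The outermorphism of a linear map f sends e1^e2 to f(e1)^f(e2).
f(e1) = -3*e1 + 5*e2
f(e2) = -5*e1 - 1*e2
f(e1) ^ f(e2) = (-3*e1 + 5*e2) ^ (-5*e1 - 1*e2)
= (-3)*(-1)*e12 + 5*(-5)*e21
= (3 - (-25))*e12
= 28*e12
Coefficient = 28


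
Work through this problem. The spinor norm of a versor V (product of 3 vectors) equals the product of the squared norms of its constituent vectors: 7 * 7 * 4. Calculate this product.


Spinor norm N(V) = |v1|^2 * |v2|^2 * ... * |v3|^2
= 7 * 7 * 4
Running product: 7, 49, 196
N(V) = 196


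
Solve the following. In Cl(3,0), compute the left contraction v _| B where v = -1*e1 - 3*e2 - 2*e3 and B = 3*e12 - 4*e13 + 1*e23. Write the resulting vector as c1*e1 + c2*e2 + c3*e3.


Left contraction v _| B = <vB>_1 (grade-1 part of the geometric product vB).
Using e1_|e12 = e2, e2_|e12 = -e1, e1_|e13 = e3, e3_|e13 = -e1, e2_|e23 = e3, e3_|e23 = -e2:
e1 coeff: -v2*b12 - v3*b13 = -(-3)*(3) - (-2)*(-4) = 1
e2 coeff: v1*b12 - v3*b23 = (-1)*(3) - (-2)*(1) = -1
e3 coeff: v1*b13 + v2*b23 = (-1)*(-4) + (-3)*(1) = 1
v _| B = 1*e1 - 1*e2 + 1*e3


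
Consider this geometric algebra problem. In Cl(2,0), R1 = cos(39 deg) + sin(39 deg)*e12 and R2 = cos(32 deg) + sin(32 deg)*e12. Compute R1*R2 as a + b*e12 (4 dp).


Same-plane rotors commute and their half-angles add:
R1*R2 = cos(a1 + a2) + sin(a1 + a2)*e12.
a1 + a2 = 39 + 32 = 71 deg
cos(71 deg) = 0.3256
sin(71 deg) = 0.9455
R1*R2 = 0.3256 + 0.9455*e12


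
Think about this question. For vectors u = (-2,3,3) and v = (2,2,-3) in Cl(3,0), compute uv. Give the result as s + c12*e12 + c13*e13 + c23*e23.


In Cl(3,0): e_i^2 = 1, e_ie_j = -e_je_i for i != j.
Scalar part = u . v = (-2)*2 + 3*2 + 3*(-3)
= -4 + 6 + (-9) = -7
e12 coeff = (-2)*2 - 3*2 = -4 - 6 = -10
e13 coeff = (-2)*(-3) - 3*2 = 6 - 6 = 0
e23 coeff = 3*(-3) - 3*2 = -9 - 6 = -15
uv = -7 - 10*e12 + 0*e13 - 15*e23


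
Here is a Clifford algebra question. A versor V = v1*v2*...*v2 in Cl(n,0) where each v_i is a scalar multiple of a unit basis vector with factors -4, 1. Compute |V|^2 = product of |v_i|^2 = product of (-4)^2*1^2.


Each vector v_i has |v_i|^2 = s_i^2
Squared scales: (-4)^2 = 16, 1^2 = 1
|V|^2 = 16 * 1
= 16


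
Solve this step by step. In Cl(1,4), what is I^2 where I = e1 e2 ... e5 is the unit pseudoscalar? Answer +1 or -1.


The pseudoscalar I = e1...e_n (product of all n generators) of Cl(p,q) satisfies I^2 = (-1)^(q + n(n-1)/2).
p = 1, q = 4, n = p + q = 5
n(n-1)/2 = 5 * 4 / 2 = 10
Exponent = q + n(n-1)/2 = 4 + 10 = 14
I^2 = (-1)^14 = +1


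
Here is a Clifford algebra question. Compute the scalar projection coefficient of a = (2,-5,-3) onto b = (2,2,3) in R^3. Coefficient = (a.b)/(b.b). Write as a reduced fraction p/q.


Projection coefficient = (a . b) / (b . b)
a . b = 2*2 + (-5)*2 + (-3)*3
= 4 + (-10) + (-9) = -15
b . b = 2^2 + 2^2 + 3^2
= 4 + 4 + 9 = 17
Coefficient = -15/17
In lowest terms: -15/17
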